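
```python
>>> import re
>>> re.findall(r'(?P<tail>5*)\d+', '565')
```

The pattern matches zero or more of a literal '5' (captured as 'tail'); then one or more of a digit.
Scanning left to right: at [0:3] match '565', group 1 = '5'.
Because there's exactly one group, `findall` drops the full match and keeps group 1 from the one hit.

['5']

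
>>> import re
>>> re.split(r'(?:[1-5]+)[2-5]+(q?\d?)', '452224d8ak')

['', '', 'd8ak']

Because the pattern has a capturing group, `split` also inserts each captured text between the pieces.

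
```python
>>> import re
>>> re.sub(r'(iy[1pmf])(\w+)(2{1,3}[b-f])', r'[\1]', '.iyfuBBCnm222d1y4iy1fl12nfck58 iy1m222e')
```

'.[iyf]1y4iy1fl12nfck58 [iy1]'

Each match is replaced using the text its own group 1 captured.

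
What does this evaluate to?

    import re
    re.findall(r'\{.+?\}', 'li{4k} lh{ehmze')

Since nothing is captured, `findall` lists the 1 matched substring directly.

['{4k}']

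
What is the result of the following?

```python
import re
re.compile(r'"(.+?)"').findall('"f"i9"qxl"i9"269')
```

['f', 'qxl']

Because the quantifier is non-greedy, it stops expanding at the earliest point where the rest of the pattern can succeed.
Matches: at [0:3] match '"f"', group 1 = 'f'; at [5:10] match '"qxl"', group 1 = 'qxl'.
One capturing group, so `findall` returns just the captured substring from each match — 2 in all.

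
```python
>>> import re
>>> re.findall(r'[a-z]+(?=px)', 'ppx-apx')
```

['p', 'a']

Lookahead/lookbehind check context without consuming it, so the matched span excludes the asserted characters.
Scanning left to right: at [0:1] → 'p'; at [4:5] → 'a'.
Since nothing is captured, `findall` lists the 2 matched substrings directly.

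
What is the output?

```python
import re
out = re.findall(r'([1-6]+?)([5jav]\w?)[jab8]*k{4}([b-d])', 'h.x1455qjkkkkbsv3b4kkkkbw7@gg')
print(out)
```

[('145', '5q', 'b')]

The pattern matches one or more of a character in [1-6] (lazy) (captured); then one of [5jav], then optionally a word character (captured); then zero or more of one of [jab8], then exactly 4 of a literal 'k'; then a character in [b-d] (captured).
Matches: at [3:14] match '1455qjkkkkb', groups = ('145', '5q', 'b').
Multiple groups make `findall` return tuples — one 3-tuple for the one match.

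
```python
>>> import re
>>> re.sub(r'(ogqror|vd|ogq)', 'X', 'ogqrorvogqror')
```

The regex engine tests alternatives in the order written; an earlier branch that matches wins even if a later one would match more.
Matches: at [0:6] → 'ogqror'; at [7:13] → 'ogqror'.
Each match is replaced by 'X'.

'XvX'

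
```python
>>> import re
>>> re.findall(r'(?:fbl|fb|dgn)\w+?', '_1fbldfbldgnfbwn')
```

`|` is ordered: at each position the engine commits to the first alternative that works.
With no groups in the pattern, `findall` gives back each whole match — 3 here.

['fbld', 'fbld', 'fbw']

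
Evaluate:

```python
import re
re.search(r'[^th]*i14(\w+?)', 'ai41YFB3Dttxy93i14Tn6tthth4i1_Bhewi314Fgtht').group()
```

'xy93i14T'

Pattern: zero or more of any character except [th], then the literal 'i14'; then one or more of a word character (lazy) (captured).
A `+?`/`*?`/`{m,n}?` starts at its minimum and grows only as far as needed for what follows to match.
Unlike `match`, `search` isn't anchored — it looks for the pattern anywhere in the string.
The match spans [11:19] → 'xy93i14T'.
Captured: group 1 = 'T'.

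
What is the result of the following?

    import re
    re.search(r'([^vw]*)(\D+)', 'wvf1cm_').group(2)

The match spans [0:3] → 'wvf'.
Captured: group 1 = '', group 2 = 'wvf'.

'wvf'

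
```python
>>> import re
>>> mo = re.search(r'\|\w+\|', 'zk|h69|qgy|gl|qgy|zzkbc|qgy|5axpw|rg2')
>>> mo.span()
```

The match spans [2:7] → '|h69|'.

(2, 7)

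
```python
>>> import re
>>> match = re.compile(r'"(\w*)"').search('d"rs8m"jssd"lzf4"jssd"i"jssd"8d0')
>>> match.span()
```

The match spans [1:7] → '"rs8m"'.

(1, 7)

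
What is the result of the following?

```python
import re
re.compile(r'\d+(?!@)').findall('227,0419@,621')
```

['227', '041', '621']

Because the assertion is negative and zero-width, positions next to the forbidden text are skipped.
Since nothing is captured, `findall` lists the 3 matched substrings directly.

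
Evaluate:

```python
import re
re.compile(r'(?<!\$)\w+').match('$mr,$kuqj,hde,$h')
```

None

Because the assertion is negative and zero-width, positions next to the forbidden text are skipped.
`re.match` only tries the pattern at the start of the string.
Here the pattern fails at index 0, so the call returns None.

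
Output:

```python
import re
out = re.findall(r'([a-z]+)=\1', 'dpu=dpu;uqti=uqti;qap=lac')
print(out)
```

['dpu', 'uqti']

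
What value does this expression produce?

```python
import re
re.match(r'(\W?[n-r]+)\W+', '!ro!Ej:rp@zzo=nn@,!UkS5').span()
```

(0, 4)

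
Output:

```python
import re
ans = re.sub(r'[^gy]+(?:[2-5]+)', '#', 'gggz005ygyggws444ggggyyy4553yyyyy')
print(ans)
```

Pattern: one or more of any character except [gy]; then one or more of a character in [2-5] (non-capturing group).
Matches: at [3:7] → 'z005'; at [12:17] → 'ws444'; at [24:28] → '4553'.
`sub` substitutes '#' at each match site.

ggg#ygygg#ggggyyy#yyyyy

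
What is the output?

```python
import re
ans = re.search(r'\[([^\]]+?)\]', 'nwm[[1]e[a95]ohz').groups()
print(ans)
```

The match spans [3:7] → '[[1]'.
Captured: group 1 = '[1'.

('[1',)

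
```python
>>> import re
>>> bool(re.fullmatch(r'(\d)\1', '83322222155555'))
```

A backreference is literal: `\1` must see the identical characters the first group matched.
`re.fullmatch` is like wrapping the pattern in `^…$` (in single-line mode).
Here the string isn't matched end-to-end, so the call returns None, and `bool(None)` is False.

False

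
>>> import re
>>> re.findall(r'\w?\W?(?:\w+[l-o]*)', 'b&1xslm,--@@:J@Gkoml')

['b&1xslm', ':J', '@Gkoml']

The pattern matches optionally a word character, then optionally a non-word character; then one or more of a word character, then zero or more of a character in [l-o] (non-capturing group).
With no groups in the pattern, `findall` gives back each whole match — 3 here.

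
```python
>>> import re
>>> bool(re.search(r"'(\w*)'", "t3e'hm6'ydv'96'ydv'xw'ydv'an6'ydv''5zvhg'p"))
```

True

`re.search` scans for the first position where the pattern succeeds.
The match spans [3:8] → "'hm6'".
Captured: group 1 = 'hm6'.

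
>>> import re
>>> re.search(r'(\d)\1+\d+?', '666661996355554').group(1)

'6'

The match spans [0:6] → '666661'.
Captured: group 1 = '6'.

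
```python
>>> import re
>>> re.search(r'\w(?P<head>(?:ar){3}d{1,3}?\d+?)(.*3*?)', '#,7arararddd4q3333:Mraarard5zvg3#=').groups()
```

('arararddd4', 'q3333:Mraarard5zvg3#=')

The match spans [2:34] → '7arararddd4q3333:Mraarard5zvg3#='.
Captured: group 1 = 'arararddd4', group 2 = 'q3333:Mraarard5zvg3#='.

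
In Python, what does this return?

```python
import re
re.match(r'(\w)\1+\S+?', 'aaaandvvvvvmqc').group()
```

'aaaan'

`re.match` only tries the pattern at the start of the string.
The match spans [0:5] → 'aaaan'.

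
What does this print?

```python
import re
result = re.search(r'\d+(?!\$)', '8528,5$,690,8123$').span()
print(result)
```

A negative assertion filters positions out without eating any characters.
`search` walks the string left to right and returns the first match it finds.
The match spans [0:4] → '8528'.

(0, 4)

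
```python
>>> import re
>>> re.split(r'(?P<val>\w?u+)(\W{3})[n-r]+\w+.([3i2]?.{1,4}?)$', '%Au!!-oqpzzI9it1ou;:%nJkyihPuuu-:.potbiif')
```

The pattern matches optionally a word character, then one or more of a literal 'u' (captured as 'val'); then exactly 3 of a non-word character (captured); then one or more of a character in [n-r], then one or more of a word character, then any character; then optionally one of [3i2], then 1 to 4 of any character (lazy) (captured); then anchored at the end.
Matches to split on: at [27:41] → 'Puuu-:.potbiif'.
With a capturing group present, the delimiter's captured portion is kept in the result list.

['%Au!!-oqpzzI9it1ou;:%nJkyih', 'Puuu', '-:.', 'f', '']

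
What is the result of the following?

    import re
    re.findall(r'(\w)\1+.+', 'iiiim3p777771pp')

After group 1 captures some text, `\1` only succeeds where that same text appears again.
Matches: at [0:15] match 'iiiim3p777771pp', group 1 = 'i'.
With a single group, `findall` returns only what that group captured — 1 item.

['i']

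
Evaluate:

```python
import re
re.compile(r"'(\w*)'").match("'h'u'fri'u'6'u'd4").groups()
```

('h',)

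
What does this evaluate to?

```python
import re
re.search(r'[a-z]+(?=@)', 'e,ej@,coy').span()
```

Lookahead/lookbehind check context without consuming it, so the matched span excludes the asserted characters.
The match spans [2:4] → 'ej'.

(2, 4)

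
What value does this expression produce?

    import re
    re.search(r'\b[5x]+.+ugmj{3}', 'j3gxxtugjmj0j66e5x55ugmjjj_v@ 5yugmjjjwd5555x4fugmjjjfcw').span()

(30, 53)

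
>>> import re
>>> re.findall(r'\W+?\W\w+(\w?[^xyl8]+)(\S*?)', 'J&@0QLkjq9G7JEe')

[('e', '')]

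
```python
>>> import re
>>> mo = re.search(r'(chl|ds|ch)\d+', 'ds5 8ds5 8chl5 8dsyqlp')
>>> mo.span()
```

(0, 3)

The match spans [0:3] → 'ds5'.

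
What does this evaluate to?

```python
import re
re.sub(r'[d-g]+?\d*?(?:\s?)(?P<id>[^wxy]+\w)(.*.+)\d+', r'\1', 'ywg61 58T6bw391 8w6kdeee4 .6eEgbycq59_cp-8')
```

'yw61 58T6bw'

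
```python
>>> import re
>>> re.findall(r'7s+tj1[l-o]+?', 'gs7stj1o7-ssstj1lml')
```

No capturing groups, so `findall` returns the 1 full match string.

['7stj1o']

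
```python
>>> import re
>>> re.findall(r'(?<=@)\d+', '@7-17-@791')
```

Because the assertion is zero-width, the text it checks is not consumed and won't appear in the result.
Matches: at [1:2] → '7'; at [7:10] → '791'.
Since nothing is captured, `findall` lists the 2 matched substrings directly.

['7', '791']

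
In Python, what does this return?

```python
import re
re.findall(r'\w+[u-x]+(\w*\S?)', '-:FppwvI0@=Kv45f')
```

The pattern matches one or more of a word character, then one or more of a character in [u-x]; then zero or more of a word character, then optionally a non-whitespace character (captured).
Matches: at [2:10] match 'FppwvI0@', group 1 = 'I0@'; at [11:16] match 'Kv45f', group 1 = '45f'.
Because there's exactly one group, `findall` drops the full match and keeps group 1 from each hit.

['I0@', '45f']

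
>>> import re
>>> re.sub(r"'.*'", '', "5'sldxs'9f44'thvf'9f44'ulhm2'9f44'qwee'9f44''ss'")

'5'

Matches: at [1:48] → "'sldxs'9f44'thvf'9f44'ulhm2'9f44'qwee'9f44''ss'".
Each match is replaced by ''.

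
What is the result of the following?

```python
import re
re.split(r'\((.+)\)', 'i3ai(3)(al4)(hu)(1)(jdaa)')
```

With a capturing group present, the delimiter's captured portion is kept in the result list.

['i3ai', '3)(al4)(hu)(1)(jdaa', '']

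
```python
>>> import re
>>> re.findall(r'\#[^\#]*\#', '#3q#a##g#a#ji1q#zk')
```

`findall` yields the raw match text (3 of them) because the pattern has no groups.

['#3q#', '##', '#a#']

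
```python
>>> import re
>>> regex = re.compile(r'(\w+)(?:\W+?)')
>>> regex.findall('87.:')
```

['87']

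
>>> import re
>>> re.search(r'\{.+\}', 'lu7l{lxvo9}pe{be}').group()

'{lxvo9}pe{be}'

`search` walks the string left to right and returns the first match it finds.
The match spans [4:17] → '{lxvo9}pe{be}'.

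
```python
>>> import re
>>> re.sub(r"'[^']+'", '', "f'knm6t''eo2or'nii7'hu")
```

Matches: at [1:8] → "'knm6t'"; at [8:15] → "'eo2or'".
`sub` substitutes '' at each match site.

"fnii7'hu"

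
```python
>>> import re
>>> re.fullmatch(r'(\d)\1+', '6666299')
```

`\1` has to match the exact text group 1 already captured.
`re.fullmatch` is like wrapping the pattern in `^…$` (in single-line mode).
Here the pattern can't cover the whole string, so the call returns None.

None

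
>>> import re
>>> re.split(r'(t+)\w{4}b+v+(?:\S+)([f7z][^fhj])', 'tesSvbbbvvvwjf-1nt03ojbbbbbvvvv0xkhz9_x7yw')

['', 't', '7y', 'w']

The group in the pattern means `split` returns the separators' captures alongside the pieces.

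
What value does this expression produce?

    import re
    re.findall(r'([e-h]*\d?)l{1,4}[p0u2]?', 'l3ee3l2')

['', 'ee3']

Pattern: zero or more of a character in [e-h], then optionally a digit (captured); then 1 to 4 of the literal 'l', then optionally one of [p0u2].
Scanning left to right: at [0:1] match 'l', group 1 = ''; at [2:7] match 'ee3l2', group 1 = 'ee3'.
One capturing group, so `findall` returns just the captured substring from each match — 2 in all.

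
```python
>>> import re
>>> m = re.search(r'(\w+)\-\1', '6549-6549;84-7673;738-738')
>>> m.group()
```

`\1` has to match the exact text group 1 already captured.
The match spans [0:9] → '6549-6549'.

'6549-6549'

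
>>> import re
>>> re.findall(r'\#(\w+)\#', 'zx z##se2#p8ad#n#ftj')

One capturing group, so `findall` returns just the captured substring from each match — 2 in all.

['se2', 'n']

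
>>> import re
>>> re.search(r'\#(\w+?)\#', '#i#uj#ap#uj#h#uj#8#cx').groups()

('i',)

The match spans [0:3] → '#i#'.
Captured: group 1 = 'i'.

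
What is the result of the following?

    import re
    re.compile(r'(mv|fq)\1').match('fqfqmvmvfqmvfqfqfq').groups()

The backreference `\1` re-matches whatever the first group consumed, character for character.
With `match`, the pattern is implicitly anchored at the beginning.
The match spans [0:4] → 'fqfq'.
Captured: group 1 = 'fq'.

('fq',)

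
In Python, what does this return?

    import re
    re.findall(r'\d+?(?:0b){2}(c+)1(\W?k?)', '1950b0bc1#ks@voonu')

[('c', '#k')]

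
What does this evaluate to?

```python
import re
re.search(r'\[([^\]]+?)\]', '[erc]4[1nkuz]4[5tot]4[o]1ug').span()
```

`re.search` scans for the first position where the pattern succeeds.
The match spans [0:5] → '[erc]'.
Captured: group 1 = 'erc'.

(0, 5)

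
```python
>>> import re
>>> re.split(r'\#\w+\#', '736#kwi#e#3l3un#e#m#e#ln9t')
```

['736', 'e', 'e', 'e#ln9t']

Matches to split on: at [3:8] → '#kwi#'; at [9:16] → '#3l3un#'; at [17:20] → '#m#'.
The string is cut at each match, leaving 4 pieces.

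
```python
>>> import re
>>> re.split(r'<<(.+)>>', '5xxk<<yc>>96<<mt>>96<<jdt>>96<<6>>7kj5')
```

With a capturing group present, the delimiter's captured portion is kept in the result list.

['5xxk', 'yc>>96<<mt>>96<<jdt>>96<<6', '7kj5']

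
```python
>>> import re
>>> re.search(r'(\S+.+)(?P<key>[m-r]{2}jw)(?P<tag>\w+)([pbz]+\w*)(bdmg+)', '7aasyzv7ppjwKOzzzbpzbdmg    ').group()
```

The match spans [0:24] → '7aasyzv7ppjwKOzzzbpzbdmg'.

'7aasyzv7ppjwKOzzzbpzbdmg'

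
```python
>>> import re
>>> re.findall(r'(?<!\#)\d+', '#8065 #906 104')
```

The negative lookaround is zero-width — it rules out positions where the adjacent text would match, without consuming anything.
Scanning left to right: at [2:5] → '065'; at [8:10] → '06'; at [11:14] → '104'.
Since nothing is captured, `findall` lists the 3 matched substrings directly.

['065', '06', '104']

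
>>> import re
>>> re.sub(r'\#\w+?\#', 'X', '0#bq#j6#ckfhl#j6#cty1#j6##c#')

'0Xj6Xj6Xj6#X'

Matches: at [1:5] → '#bq#'; at [7:14] → '#ckfhl#'; at [16:22] → '#cty1#'; at [25:28] → '#c#'.
`sub` substitutes 'X' at each match site.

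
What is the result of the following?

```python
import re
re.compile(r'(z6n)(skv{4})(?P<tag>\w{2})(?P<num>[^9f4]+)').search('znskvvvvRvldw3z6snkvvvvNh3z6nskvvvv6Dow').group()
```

Pattern: the literal 'z6', then a literal 'n' (captured); then the literal 'sk', then exactly 4 of a literal 'v' (captured); then exactly 2 of a word character (captured as 'tag'); then one or more of any character except [9f4] (captured as 'num').
`search` walks the string left to right and returns the first match it finds.
The match spans [26:39] → 'z6nskvvvv6Dow'.
Captured: group 1 = 'z6n', group 2 = 'skvvvv', group 3 = '6D', group 4 = 'ow'.

'z6nskvvvv6Dow'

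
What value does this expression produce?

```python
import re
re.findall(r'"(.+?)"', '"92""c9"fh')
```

['92', 'c9']

Scanning left to right: at [0:4] match '"92"', group 1 = '92'; at [4:8] match '"c9"', group 1 = 'c9'.
`findall` collects group 1 from each match (2 total).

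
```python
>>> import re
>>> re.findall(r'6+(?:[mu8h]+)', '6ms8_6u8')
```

With no groups in the pattern, `findall` gives back each whole match — 2 here.

['6m', '6u8']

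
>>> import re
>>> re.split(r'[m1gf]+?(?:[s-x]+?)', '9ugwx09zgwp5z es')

The pattern matches one or more of one of [m1gf] (lazy); then one or more of a character in [s-x] (lazy) (non-capturing group).
The `?` after the quantifier makes it lazy — it takes as little as possible before letting the rest of the pattern try.
Matches to split on: at [2:4] → 'gw'; at [8:10] → 'gw'.
`split` removes every match and returns the 3 fragments in between.

['9u', 'x09z', 'p5z es']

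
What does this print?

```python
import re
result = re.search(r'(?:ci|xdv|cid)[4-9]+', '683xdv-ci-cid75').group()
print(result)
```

cid75

The match spans [10:15] → 'cid75'.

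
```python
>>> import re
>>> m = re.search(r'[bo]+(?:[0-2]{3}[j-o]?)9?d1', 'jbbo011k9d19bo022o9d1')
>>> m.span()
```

(1, 11)

The match spans [1:11] → 'bbo011k9d1'.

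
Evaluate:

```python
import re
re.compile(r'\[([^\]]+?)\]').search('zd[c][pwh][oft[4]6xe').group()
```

'[c]'

The match spans [2:5] → '[c]'.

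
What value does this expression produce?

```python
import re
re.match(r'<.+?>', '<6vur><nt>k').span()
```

`re.match` only tries the pattern at the start of the string.
The match spans [0:6] → '<6vur>'.

(0, 6)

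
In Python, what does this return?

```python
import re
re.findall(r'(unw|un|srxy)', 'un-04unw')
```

['un', 'unw']

The regex engine tests alternatives in the order written; an earlier branch that matches wins even if a later one would match more.
Scanning left to right: at [0:2] match 'un', group 1 = 'un'; at [5:8] match 'unw', group 1 = 'unw'.
With a single group, `findall` returns only what that group captured — 2 items.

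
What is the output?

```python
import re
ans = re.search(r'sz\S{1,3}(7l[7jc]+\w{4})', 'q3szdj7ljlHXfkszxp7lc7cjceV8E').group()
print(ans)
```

szdj7ljlHXf

The pattern matches the literal 'sz', then 1 to 3 of a non-whitespace character; then the literal '7l', then one or more of one of [7jc], then exactly 4 of a word character (captured).
Unlike `match`, `search` isn't anchored — it looks for the pattern anywhere in the string.
The match spans [2:13] → 'szdj7ljlHXf'.
Captured: group 1 = '7ljlHXf'.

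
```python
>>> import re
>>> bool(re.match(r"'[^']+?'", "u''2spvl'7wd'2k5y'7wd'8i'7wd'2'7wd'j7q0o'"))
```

`match` is anchored at position 0; if the pattern doesn't fit there, it returns None.
Here the pattern fails at index 0, so the call returns None, and `bool(None)` is False.

False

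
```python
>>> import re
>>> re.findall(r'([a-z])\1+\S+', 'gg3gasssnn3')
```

['g']

`\1` has to match the exact text group 1 already captured.
Scanning left to right: at [0:11] match 'gg3gasssnn3', group 1 = 'g'.
`findall` collects group 1 from the one match (1 total).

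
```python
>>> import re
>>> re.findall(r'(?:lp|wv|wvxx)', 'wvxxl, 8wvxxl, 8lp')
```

['wv', 'wv', 'lp']

Alternation isn't longest-match — the leftmost alternative that fits at this position is chosen.
`findall` yields the raw match text (3 of them) because the pattern has no groups.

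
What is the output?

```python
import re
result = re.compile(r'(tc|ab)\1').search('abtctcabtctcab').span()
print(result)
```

After group 1 captures some text, `\1` only succeeds where that same text appears again.
The match spans [2:6] → 'tctc'.

(2, 6)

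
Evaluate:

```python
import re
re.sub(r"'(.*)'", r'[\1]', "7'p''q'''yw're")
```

Matches: at [1:12] → "'p''q'''yw'".
The replacement refers to a captured group, so each match is rewritten using its own captured text.

"7[p''q'''yw]re"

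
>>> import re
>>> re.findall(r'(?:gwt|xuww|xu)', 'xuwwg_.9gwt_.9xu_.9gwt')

`|` is ordered: at each position the engine commits to the first alternative that works.
Walking the string: at [0:4] → 'xuww'; at [8:11] → 'gwt'; at [14:16] → 'xu'; at [19:22] → 'gwt'.
With no groups in the pattern, `findall` gives back each whole match — 4 here.

['xuww', 'gwt', 'xu', 'gwt']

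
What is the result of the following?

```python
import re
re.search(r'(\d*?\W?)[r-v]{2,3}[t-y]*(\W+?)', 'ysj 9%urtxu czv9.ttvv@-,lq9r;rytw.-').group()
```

'9%urtxu '

This matches zero or more of a digit (lazy), then optionally a non-word character (captured); then 2 to 3 of a character in [r-v], then zero or more of a character in [t-y]; then one or more of a non-word character (lazy) (captured).
`re.search` scans for the first position where the pattern succeeds.
The match spans [4:12] → '9%urtxu '.
Captured: group 1 = '9%', group 2 = ' '.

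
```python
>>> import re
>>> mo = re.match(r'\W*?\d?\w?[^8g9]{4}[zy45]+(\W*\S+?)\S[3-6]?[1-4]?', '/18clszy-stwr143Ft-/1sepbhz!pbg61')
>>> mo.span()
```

(0, 11)

This matches zero or more of a non-word character (lazy), then optionally a digit; then optionally a word character; then exactly 4 of any character except [8g9], then one or more of one of [zy45]; then zero or more of a non-word character, then one or more of a non-whitespace character (lazy) (captured); then a non-whitespace character, then optionally a character in [3-6], then optionally a character in [1-4].
Because the quantifier is non-greedy, it stops expanding at the earliest point where the rest of the pattern can succeed.
With `match`, the pattern is implicitly anchored at the beginning.
The match spans [0:11] → '/18clszy-st'.
Captured: group 1 = '-s'.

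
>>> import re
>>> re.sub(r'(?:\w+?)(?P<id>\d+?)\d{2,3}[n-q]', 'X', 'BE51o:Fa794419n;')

'BE51o:X;'

Pattern: one or more of a word character (lazy) (non-capturing group); then one or more of a digit (lazy) (captured as 'id'); then 2 to 3 of a digit, then a character in [n-q].
Every occurrence is swapped for 'X'.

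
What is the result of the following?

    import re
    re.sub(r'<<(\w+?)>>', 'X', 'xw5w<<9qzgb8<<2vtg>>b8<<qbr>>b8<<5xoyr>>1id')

'xw5w<<9qzgb8Xb8Xb8X1id'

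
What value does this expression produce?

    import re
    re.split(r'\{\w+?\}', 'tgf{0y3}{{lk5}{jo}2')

['tgf', '{', '', '2']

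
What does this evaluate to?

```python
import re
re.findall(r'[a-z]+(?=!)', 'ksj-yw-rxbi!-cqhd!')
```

The positive lookaround only admits positions where the adjacent text matches; those characters stay outside the span.
Walking the string: at [7:11] → 'rxbi'; at [13:17] → 'cqhd'.
Since nothing is captured, `findall` lists the 2 matched substrings directly.

['rxbi', 'cqhd']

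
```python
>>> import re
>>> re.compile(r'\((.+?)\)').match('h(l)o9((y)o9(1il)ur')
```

None

`re.match` only tries the pattern at the start of the string.
Here the string doesn't start with a match, so the call returns None.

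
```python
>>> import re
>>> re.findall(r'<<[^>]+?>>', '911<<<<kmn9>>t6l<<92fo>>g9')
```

['<<<<kmn9>>', '<<92fo>>']

With no groups in the pattern, `findall` gives back each whole match — 2 here.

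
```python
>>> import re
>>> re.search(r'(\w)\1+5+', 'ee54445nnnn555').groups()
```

('e',)

The match spans [0:3] → 'ee5'.
Captured: group 1 = 'e'.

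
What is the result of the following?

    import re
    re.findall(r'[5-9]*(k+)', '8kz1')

['k']

Pattern: zero or more of a character in [5-9]; then one or more of a literal 'k' (captured).
Because there's exactly one group, `findall` drops the full match and keeps group 1 from the one hit.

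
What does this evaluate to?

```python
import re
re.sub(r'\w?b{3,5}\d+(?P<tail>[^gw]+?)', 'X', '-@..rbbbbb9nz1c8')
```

'-@..Xz1c8'

The pattern matches optionally a word character, then 3 to 5 of the literal 'b', then one or more of a digit; then one or more of any character except [gw] (lazy) (captured as 'tail').
`sub` substitutes 'X' at each match site.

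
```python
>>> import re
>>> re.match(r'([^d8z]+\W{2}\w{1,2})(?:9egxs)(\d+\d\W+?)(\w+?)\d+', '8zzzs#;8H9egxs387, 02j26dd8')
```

The pattern matches one or more of any character except [d8z], then exactly 2 of a non-word character, then 1 to 2 of a word character (captured); then the literal '9e', then the literal 'gxs' (non-capturing group); then one or more of a digit, then a digit, then one or more of a non-word character (lazy) (captured); then one or more of a word character (lazy) (captured); then one or more of a digit.
`re.match` only tries the pattern at the start of the string.
Here position 0 doesn't satisfy it, so the call returns None.

None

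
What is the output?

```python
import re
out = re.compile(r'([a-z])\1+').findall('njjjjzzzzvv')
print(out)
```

['j', 'z', 'v']

The backreference `\1` re-matches whatever the first group consumed, character for character.
Because there's exactly one group, `findall` drops the full match and keeps group 1 from each hit.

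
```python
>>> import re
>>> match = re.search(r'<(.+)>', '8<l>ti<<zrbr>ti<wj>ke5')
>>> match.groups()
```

`search` walks the string left to right and returns the first match it finds.
The match spans [1:19] → '<l>ti<<zrbr>ti<wj>'.
Captured: group 1 = 'l>ti<<zrbr>ti<wj'.

('l>ti<<zrbr>ti<wj',)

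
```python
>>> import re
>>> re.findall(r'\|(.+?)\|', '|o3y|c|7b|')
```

A `+?`/`*?`/`{m,n}?` starts at its minimum and grows only as far as needed for what follows to match.
One capturing group, so `findall` returns just the captured substring from each match — 2 in all.

['o3y', '7b']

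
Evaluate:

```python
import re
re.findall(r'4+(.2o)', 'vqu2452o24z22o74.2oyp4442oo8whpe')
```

['52o', '.2o', '42o']

This matches one or more of a literal '4'; then any character, then the literal '2o' (captured).
`findall` collects group 1 from each match (3 total).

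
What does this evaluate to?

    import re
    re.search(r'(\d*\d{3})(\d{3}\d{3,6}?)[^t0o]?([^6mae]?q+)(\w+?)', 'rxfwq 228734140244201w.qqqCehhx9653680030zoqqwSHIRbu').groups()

('228734140', '244201', '.qqq', 'C')

Pattern: zero or more of a digit, then exactly 3 of a digit (captured); then exactly 3 of a digit, then 3 to 6 of a digit (lazy) (captured); then optionally any character except [t0o]; then optionally any character except [6mae], then one or more of a literal 'q' (captured); then one or more of a word character (lazy) (captured).
Lazy quantifiers expand one character at a time until the remainder of the pattern can match.
`re.search` scans for the first position where the pattern succeeds.
The match spans [6:27] → '228734140244201w.qqqC'.
Captured: group 1 = '228734140', group 2 = '244201', group 3 = '.qqq', group 4 = 'C'.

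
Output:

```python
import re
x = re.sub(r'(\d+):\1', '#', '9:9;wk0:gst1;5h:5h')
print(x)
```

`\1` has to match the exact text group 1 already captured.
Matches: at [0:3] → '9:9'.
`sub` substitutes '#' at each match site.

#;wk0:gst1;5h:5h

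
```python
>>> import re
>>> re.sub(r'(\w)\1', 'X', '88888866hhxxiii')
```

'XXXXXXXi'

After group 1 captures some text, `\1` only succeeds where that same text appears again.
Matches: at [0:2] → '88'; at [2:4] → '88'; at [4:6] → '88'; at [6:8] → '66'; at [8:10] → 'hh'; ….
`sub` substitutes 'X' at each match site.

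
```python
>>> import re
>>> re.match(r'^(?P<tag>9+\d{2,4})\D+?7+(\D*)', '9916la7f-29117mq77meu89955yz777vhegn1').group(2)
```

The match spans [0:9] → '9916la7f-'.
Captured: group 1 = '9916', group 2 = 'f-'.

'f-'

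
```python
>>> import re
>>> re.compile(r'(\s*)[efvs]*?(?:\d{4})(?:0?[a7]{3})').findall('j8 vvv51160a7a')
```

The pattern matches zero or more of whitespace (captured); then zero or more of one of [efvs] (lazy); then exactly 4 of a digit (non-capturing group); then optionally a literal '0', then exactly 3 of one of [a7] (non-capturing group).
Scanning left to right: at [2:14] match ' vvv51160a7a', group 1 = ' '.
One capturing group, so `findall` returns just the captured substring from the one match — 1 in all.

[' ']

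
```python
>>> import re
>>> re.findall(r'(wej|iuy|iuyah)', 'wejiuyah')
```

['wej', 'iuy']

Alternation tries branches left to right and keeps the first one that lets the overall match succeed at that position.
Walking the string: at [0:3] match 'wej', group 1 = 'wej'; at [3:6] match 'iuy', group 1 = 'iuy'.
One capturing group, so `findall` returns just the captured substring from each match — 2 in all.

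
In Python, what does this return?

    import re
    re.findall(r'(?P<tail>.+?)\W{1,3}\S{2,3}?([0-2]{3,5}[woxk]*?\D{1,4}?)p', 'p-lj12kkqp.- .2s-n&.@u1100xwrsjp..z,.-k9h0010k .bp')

The pattern matches one or more of any character (lazy) (captured as 'tail'); then 1 to 3 of a non-word character, then 2 to 3 of a non-whitespace character (lazy); then 3 to 5 of a character in [0-2], then zero or more of one of [woxk] (lazy), then 1 to 4 of a non-digit (lazy) (captured); then a literal 'p'.
Lazy quantifiers expand one character at a time until the remainder of the pattern can match.
Walking the string: at [0:32] match 'p-lj12kkqp.- .2s-n&.@u1100xwrsjp', groups = ('p-lj12kkqp.- .2s-n', '100xwrsj'); at [32:50] match '..z,.-k9h0010k .bp', groups = ('..z', '0010k .b').
With 2 capturing groups, `findall` returns a 2-tuple per match.

[('p-lj12kkqp.- .2s-n', '100xwrsj'), ('..z', '0010k .b')]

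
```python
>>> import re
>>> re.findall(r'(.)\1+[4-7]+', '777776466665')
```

['7']

A backreference is literal: `\1` must see the identical characters the first group matched.
Walking the string: at [0:12] match '777776466665', group 1 = '7'.
`findall` collects group 1 from the one match (1 total).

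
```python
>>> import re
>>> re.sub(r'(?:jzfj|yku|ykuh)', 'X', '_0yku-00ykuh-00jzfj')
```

'_0X-00Xh-00X'

`|` is ordered: at each position the engine commits to the first alternative that works.
Every occurrence is swapped for 'X'.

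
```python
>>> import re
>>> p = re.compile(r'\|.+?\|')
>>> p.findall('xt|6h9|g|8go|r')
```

Since nothing is captured, `findall` lists the 2 matched substrings directly.

['|6h9|', '|8go|']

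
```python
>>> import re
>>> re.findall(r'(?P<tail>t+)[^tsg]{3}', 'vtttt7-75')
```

The pattern matches one or more of a literal 't' (captured as 'tail'); then exactly 3 of any character except [tsg].
One capturing group, so `findall` returns just the captured substring from the one match — 1 in all.

['tttt']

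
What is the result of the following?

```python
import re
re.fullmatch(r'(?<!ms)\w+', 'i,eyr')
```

None

For `fullmatch`, every character of the input must be accounted for by the pattern.
Here there's no way to consume every character, so the call returns None.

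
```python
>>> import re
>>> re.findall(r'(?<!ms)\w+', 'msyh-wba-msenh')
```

['msyh', 'wba', 'msenh']

`(?!…)`/`(?<!…)` only lets a position through if the neighbouring text does NOT match; no characters are consumed.
`findall` yields the raw match text (3 of them) because the pattern has no groups.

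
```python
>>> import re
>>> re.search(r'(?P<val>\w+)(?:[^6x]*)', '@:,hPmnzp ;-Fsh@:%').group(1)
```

'hPmnzp'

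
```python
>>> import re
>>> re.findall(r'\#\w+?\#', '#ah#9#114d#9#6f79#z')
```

['#ah#', '#114d#', '#6f79#']

`findall` yields the raw match text (3 of them) because the pattern has no groups.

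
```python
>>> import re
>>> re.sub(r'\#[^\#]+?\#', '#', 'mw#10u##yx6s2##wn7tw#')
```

`sub` substitutes '#' at each match site.

'mw###'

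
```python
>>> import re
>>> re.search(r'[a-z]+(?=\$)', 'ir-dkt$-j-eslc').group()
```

The lookaround is zero-width — it requires the adjacent text to match without consuming it, so the asserted text isn't part of the match.
Unlike `match`, `search` isn't anchored — it looks for the pattern anywhere in the string.
The match spans [3:6] → 'dkt'.

'dkt'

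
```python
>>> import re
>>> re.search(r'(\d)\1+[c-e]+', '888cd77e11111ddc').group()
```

'888cd'

After group 1 captures some text, `\1` only succeeds where that same text appears again.
`re.search` tries every starting position until one works.
The match spans [0:5] → '888cd'.
Captured: group 1 = '8'.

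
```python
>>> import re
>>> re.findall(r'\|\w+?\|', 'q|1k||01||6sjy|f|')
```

Scanning left to right: at [1:5] → '|1k|'; at [5:9] → '|01|'; at [9:15] → '|6sjy|'.
No capturing groups, so `findall` returns the 3 full match strings.

['|1k|', '|01|', '|6sjy|']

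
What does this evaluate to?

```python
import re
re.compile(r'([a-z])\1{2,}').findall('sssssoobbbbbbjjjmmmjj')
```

['s', 'b', 'j', 'm']

The backreference `\1` re-matches whatever the first group consumed, character for character.
Walking the string: at [0:5] match 'sssss', group 1 = 's'; at [7:13] match 'bbbbbb', group 1 = 'b'; at [13:16] match 'jjj', group 1 = 'j'; at [16:19] match 'mmm', group 1 = 'm'.
With a single group, `findall` returns only what that group captured — 4 items.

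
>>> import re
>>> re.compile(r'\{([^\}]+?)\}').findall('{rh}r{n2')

['rh']

`findall` collects group 1 from the one match (1 total).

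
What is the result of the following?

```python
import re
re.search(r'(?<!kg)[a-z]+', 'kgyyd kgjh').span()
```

(0, 5)

Because the assertion is negative and zero-width, positions next to the forbidden text are skipped.
Unlike `match`, `search` isn't anchored — it looks for the pattern anywhere in the string.
The match spans [0:5] → 'kgyyd'.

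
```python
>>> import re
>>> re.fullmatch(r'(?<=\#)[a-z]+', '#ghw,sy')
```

`re.fullmatch` requires the pattern to consume the entire string.
Here the pattern can't cover the whole string, so the call returns None.

None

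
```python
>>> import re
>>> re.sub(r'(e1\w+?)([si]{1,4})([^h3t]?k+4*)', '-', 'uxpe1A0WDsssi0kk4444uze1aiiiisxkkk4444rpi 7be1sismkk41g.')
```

'uxp-uz-rpi 7b-1g.'

This matches the literal 'e1', then one or more of a word character (lazy) (captured); then 1 to 4 of one of [si] (captured); then optionally any character except [h3t], then one or more of the literal 'k', then zero or more of the literal '4' (captured).
A `+?`/`*?`/`{m,n}?` starts at its minimum and grows only as far as needed for what follows to match.
Matches: at [3:20] → 'e1A0WDsssi0kk4444'; at [22:38] → 'e1aiiiisxkkk4444'; at [44:53] → 'e1sismkk4'.
`sub` substitutes '-' at each match site.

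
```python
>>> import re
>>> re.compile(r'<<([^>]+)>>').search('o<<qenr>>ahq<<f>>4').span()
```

The match spans [1:9] → '<<qenr>>'.

(1, 9)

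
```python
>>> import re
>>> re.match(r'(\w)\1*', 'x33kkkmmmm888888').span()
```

(0, 1)

The backreference `\1` re-matches whatever the first group consumed, character for character.
With `match`, the pattern is implicitly anchored at the beginning.
The match spans [0:1] → 'x'.
Captured: group 1 = 'x'.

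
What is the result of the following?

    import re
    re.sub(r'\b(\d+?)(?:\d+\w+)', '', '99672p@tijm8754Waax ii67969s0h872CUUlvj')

'@tijm8754Waax ii67969s0h872CUUlvj'

Pattern: a word boundary (`\b`, zero-width); then one or more of a digit (lazy) (captured); then one or more of a digit, then one or more of a word character (non-capturing group).
Matches: at [0:6] → '99672p'.
`sub` substitutes '' at each match site.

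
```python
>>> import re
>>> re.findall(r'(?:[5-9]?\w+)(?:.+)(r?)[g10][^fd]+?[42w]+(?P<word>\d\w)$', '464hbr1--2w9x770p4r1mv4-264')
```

[('', '64')]

The pattern matches optionally a character in [5-9], then one or more of a word character (non-capturing group); then one or more of any character (non-capturing group); then optionally a literal 'r' (captured); then one of [g10], then one or more of any character except [fd] (lazy), then one or more of one of [42w]; then a digit, then a word character (captured as 'word'); then anchored at the end.
Scanning left to right: at [0:27] match '464hbr1--2w9x770p4r1mv4-264', groups = ('', '64').
`findall` packs the 2 group values into a tuple for every match.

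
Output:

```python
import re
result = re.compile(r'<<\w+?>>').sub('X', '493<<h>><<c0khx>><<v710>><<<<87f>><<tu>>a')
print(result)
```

493XXX<<XXa

Matches: at [3:8] → '<<h>>'; at [8:17] → '<<c0khx>>'; at [17:25] → '<<v710>>'; at [27:34] → '<<87f>>'; at [34:40] → '<<tu>>'.
`sub` substitutes 'X' at each match site.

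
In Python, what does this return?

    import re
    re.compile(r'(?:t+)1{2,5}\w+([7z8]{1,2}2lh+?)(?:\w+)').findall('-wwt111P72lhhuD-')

The `?` after the quantifier makes it lazy — it takes as little as possible before letting the rest of the pattern try.
One capturing group, so `findall` returns just the captured substring from the one match — 1 in all.

['72lh']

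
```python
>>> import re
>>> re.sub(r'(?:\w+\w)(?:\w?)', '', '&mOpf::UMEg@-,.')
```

Every occurrence is swapped for ''.

'&::@-,.'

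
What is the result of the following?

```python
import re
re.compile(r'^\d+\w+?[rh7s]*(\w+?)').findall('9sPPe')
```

The pattern matches anchored at the start of the string; then one or more of a digit, then one or more of a word character (lazy), then zero or more of one of [rh7s]; then one or more of a word character (lazy) (captured).
Matches: at [0:3] match '9sP', group 1 = 'P'.
`findall` collects group 1 from the one match (1 total).

['P']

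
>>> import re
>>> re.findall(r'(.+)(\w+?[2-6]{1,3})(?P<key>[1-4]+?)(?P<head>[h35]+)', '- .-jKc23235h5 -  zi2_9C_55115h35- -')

Pattern: one or more of any character (captured); then one or more of a word character (lazy), then 1 to 3 of a character in [2-6] (captured); then one or more of a character in [1-4] (lazy) (captured as 'key'); then one or more of one of [h35] (captured as 'head').
Matches: at [0:33] match '- .-jKc23235h5 -  zi2_9C_55115h35', groups = ('- .-jKc23235h5 -  zi2_9C_', '55', '11', '5h35').
Multiple groups make `findall` return tuples — one 4-tuple for the one match.

[('- .-jKc23235h5 -  zi2_9C_', '55', '11', '5h35')]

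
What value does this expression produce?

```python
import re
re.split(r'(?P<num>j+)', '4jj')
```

This matches one or more of a literal 'j' (captured as 'num').
Matches to split on: at [1:3] → 'jj'.
With a capturing group present, the delimiter's captured portion is kept in the result list.

['4', 'jj', '']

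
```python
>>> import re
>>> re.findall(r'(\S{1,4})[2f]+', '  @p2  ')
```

Because there's exactly one group, `findall` drops the full match and keeps group 1 from the one hit.

['@p']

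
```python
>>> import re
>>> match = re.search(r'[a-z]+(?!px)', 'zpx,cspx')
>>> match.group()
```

'zpx'

The negative lookahead/lookbehind blocks any match where the forbidden context is present.
`re.search` tries every starting position until one works.
The match spans [0:3] → 'zpx'.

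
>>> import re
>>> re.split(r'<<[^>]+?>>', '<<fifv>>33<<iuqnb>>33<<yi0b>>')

Splitting on the pattern gives 4 pieces.

['', '33', '33', '']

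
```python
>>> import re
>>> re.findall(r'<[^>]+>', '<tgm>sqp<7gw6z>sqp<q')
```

['<tgm>', '<7gw6z>']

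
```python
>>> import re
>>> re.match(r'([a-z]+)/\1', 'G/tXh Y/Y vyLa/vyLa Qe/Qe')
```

None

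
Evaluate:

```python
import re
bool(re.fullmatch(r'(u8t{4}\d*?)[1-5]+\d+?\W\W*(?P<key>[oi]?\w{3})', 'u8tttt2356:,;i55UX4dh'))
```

This matches the literal 'u8', then exactly 4 of a literal 't', then zero or more of a digit (lazy) (captured); then one or more of a character in [1-5]; then one or more of a digit (lazy), then a non-word character, then zero or more of a non-word character; then optionally one of [oi], then exactly 3 of a word character (captured as 'key').
`re.fullmatch` is like wrapping the pattern in `^…$` (in single-line mode).
Here the pattern can't cover the whole string, so the call returns None, and `bool(None)` is False.

False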